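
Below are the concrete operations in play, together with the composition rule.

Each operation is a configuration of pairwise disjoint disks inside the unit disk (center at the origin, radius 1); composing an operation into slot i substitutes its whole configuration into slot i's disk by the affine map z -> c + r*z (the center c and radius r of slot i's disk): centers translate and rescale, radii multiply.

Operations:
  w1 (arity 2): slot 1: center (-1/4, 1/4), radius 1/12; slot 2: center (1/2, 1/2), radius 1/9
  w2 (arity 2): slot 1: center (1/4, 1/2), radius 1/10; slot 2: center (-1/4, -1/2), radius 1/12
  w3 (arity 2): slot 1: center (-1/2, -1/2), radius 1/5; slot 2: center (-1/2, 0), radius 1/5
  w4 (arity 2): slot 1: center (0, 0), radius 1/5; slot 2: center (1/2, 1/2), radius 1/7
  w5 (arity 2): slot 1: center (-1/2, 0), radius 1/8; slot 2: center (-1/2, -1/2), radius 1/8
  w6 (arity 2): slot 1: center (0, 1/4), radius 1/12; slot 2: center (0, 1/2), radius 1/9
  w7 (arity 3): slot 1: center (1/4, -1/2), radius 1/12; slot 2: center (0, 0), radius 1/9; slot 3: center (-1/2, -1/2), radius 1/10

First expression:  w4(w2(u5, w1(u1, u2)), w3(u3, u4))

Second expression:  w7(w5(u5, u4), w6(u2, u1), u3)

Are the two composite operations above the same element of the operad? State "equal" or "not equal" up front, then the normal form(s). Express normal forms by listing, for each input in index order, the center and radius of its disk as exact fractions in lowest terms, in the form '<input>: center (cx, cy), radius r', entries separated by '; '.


not equal; first: u1: center (-13/240, -23/240), radius 1/720; u2: center (-1/24, -11/120), radius 1/540; u3: center (3/7, 3/7), radius 1/35; u4: center (3/7, 1/2), radius 1/35; u5: center (1/20, 1/10), radius 1/50; second: u1: center (0, 1/18), radius 1/81; u2: center (0, 1/36), radius 1/108; u3: center (-1/2, -1/2), radius 1/10; u4: center (5/24, -13/24), radius 1/96; u5: center (5/24, -1/2), radius 1/96


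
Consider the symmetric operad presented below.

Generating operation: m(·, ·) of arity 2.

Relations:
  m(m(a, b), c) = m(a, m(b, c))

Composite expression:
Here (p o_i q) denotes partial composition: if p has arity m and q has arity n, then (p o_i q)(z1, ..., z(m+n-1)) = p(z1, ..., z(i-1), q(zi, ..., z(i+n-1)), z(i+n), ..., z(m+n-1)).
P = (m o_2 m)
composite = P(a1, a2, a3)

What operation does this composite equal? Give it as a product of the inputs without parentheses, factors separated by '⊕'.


a1 ⊕ a2 ⊕ a3

Key point: m is associative — brackets drop, the a-order remains.
m(a2, a3) reduces to a2 ⊕ a3
m(a1, m(a2, a3)) reduces to a1 ⊕ a2 ⊕ a3


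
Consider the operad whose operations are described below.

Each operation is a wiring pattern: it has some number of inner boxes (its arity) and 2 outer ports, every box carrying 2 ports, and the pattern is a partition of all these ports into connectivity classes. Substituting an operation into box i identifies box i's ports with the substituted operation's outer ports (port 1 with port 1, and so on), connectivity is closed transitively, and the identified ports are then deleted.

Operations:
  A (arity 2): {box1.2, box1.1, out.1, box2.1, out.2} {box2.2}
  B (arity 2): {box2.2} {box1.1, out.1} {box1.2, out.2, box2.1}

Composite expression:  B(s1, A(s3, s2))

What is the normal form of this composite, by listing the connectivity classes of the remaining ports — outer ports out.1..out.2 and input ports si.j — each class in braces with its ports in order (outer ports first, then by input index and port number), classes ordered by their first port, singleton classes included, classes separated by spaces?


{out.1, s1.1} {out.2, s1.2, s2.1, s3.1, s3.2} {s2.2}

Treat the ports identified at B as solder joints: merge, then drop.
stage A: inputs (s3, s2), connectivity {out.1, out.2, s2.1, s3.1, s3.2} {s2.2}, out.j its boundary
stage B: inputs (s1, s3, s2), connectivity {out.1, s1.1} {out.2, s1.2, s2.1, s3.1, s3.2} {s2.2}, out.j its boundary


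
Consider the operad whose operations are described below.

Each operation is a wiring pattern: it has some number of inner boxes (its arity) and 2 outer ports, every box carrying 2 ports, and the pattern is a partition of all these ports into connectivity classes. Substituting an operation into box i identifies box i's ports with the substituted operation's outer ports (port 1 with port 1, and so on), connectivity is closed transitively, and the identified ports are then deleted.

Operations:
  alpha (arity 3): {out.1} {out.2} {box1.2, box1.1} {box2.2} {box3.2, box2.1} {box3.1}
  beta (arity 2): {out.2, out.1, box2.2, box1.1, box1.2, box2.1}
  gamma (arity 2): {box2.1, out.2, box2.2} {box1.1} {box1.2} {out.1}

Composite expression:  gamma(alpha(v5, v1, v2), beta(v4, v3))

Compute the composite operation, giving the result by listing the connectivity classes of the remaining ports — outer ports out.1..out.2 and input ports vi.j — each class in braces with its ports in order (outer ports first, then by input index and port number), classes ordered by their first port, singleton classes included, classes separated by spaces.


{out.1} {out.2, v3.1, v3.2, v4.1, v4.2} {v1.1, v2.2} {v1.2} {v2.1} {v5.1, v5.2}


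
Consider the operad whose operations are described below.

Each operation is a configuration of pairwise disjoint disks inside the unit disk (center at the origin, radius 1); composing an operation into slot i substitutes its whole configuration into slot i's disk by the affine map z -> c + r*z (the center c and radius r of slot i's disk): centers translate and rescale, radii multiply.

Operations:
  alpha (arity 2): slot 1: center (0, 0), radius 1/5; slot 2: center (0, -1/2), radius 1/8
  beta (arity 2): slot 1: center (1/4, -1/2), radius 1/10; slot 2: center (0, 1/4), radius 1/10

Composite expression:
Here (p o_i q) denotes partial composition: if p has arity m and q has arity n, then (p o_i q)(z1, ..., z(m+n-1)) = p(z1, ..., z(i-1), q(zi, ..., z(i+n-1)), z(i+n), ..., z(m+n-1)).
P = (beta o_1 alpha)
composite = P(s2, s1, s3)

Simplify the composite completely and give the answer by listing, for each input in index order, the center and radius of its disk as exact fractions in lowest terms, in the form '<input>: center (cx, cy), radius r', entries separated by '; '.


s1: center (1/4, -11/20), radius 1/80; s2: center (1/4, -1/2), radius 1/50; s3: center (0, 1/4), radius 1/10

Affine substitution under beta: radii multiply and s-centers shift.
s2: after 2 affine steps, its disk has center (1/4, -1/2), radius 1/50
s1: after 2 affine steps, its disk has center (1/4, -11/20), radius 1/80
s3: after 1 affine step, its disk has center (0, 1/4), radius 1/10


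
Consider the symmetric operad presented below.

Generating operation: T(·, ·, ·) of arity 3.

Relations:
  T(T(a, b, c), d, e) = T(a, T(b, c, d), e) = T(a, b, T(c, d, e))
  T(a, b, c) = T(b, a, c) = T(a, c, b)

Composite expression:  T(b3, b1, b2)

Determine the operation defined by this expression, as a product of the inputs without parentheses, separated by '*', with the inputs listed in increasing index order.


b1 * b2 * b3


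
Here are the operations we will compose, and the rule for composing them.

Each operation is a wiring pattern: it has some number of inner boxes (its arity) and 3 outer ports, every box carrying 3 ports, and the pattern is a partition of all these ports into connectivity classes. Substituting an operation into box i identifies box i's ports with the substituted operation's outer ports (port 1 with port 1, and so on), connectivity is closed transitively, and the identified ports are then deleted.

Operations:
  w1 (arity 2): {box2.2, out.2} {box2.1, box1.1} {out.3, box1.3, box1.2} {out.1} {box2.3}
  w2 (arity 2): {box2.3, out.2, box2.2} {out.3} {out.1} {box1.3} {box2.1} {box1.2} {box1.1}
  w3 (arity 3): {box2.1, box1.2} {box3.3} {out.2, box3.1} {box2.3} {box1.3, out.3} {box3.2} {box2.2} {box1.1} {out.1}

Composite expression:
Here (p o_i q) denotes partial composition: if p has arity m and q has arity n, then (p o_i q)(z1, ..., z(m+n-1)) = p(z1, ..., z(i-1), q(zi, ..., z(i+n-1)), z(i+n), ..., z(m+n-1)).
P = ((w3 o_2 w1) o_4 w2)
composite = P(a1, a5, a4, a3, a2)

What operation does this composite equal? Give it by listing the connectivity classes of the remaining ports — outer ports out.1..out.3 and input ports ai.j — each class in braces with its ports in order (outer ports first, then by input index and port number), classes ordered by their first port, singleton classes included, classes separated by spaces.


{out.1} {out.2} {out.3, a1.3} {a1.1} {a1.2} {a2.1} {a2.2, a2.3} {a3.1} {a3.2} {a3.3} {a4.1, a5.1} {a4.2} {a4.3} {a5.2, a5.3}

Substituting into w3 glues patterns; closure does the rest.
w1 over (a5, a4) gives {out.1} {out.2, a4.2} {out.3, a5.2, a5.3} {a4.1, a5.1} {a4.3}, out.j being that stage's outer ports
w2 over (a3, a2) gives {out.1} {out.2, a2.2, a2.3} {out.3} {a2.1} {a3.1} {a3.2} {a3.3}, out.j being that stage's outer ports
w3 over (a1, a5, a4, a3, a2) gives {out.1} {out.2} {out.3, a1.3} {a1.1} {a1.2} {a2.1} {a2.2, a2.3} {a3.1} {a3.2} {a3.3} {a4.1, a5.1} {a4.2} {a4.3} {a5.2, a5.3}, out.j being that stage's outer ports


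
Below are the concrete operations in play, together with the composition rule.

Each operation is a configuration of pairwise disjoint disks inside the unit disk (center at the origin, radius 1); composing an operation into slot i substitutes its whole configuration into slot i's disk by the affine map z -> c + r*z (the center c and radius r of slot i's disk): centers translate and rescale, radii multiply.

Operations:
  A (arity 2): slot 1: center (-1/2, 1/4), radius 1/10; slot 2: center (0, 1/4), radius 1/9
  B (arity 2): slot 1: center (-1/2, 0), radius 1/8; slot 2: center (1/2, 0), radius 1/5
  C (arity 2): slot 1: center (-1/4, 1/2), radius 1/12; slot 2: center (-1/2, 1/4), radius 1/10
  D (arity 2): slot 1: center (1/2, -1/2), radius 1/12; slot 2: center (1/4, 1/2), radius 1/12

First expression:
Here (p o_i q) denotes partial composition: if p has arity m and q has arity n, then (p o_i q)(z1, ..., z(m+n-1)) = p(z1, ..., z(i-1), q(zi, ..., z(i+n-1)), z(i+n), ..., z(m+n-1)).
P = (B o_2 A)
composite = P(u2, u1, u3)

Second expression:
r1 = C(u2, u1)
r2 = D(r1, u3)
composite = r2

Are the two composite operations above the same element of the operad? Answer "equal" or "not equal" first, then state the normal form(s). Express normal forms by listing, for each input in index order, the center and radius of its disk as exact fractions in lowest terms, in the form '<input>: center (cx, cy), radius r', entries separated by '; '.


not equal: they reduce to u1: center (2/5, 1/20), radius 1/50; u2: center (-1/2, 0), radius 1/8; u3: center (1/2, 1/20), radius 1/45 and u1: center (11/24, -23/48), radius 1/120; u2: center (23/48, -11/24), radius 1/144; u3: center (1/4, 1/2), radius 1/12


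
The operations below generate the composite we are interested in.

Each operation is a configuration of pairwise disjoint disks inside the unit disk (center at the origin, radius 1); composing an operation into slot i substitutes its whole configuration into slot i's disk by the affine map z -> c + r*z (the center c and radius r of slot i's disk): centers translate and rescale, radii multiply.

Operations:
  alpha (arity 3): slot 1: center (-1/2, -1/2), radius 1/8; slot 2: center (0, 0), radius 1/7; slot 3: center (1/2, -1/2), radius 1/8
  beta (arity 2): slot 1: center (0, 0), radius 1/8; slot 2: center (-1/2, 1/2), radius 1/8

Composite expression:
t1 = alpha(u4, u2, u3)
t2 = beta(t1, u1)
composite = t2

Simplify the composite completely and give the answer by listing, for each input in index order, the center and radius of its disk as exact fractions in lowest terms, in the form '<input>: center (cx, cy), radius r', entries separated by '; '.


u1: center (-1/2, 1/2), radius 1/8; u2: center (0, 0), radius 1/56; u3: center (1/16, -1/16), radius 1/64; u4: center (-1/16, -1/16), radius 1/64

Each u-disk chains the slot maps above it in beta; radii multiply.
input u4: applying the 2 nested substitutions gives center (-1/16, -1/16), radius 1/64
input u2: applying the 2 nested substitutions gives center (0, 0), radius 1/56
input u3: applying the 2 nested substitutions gives center (1/16, -1/16), radius 1/64
input u1: applying the 1 nested substitution gives center (-1/2, 1/2), radius 1/8


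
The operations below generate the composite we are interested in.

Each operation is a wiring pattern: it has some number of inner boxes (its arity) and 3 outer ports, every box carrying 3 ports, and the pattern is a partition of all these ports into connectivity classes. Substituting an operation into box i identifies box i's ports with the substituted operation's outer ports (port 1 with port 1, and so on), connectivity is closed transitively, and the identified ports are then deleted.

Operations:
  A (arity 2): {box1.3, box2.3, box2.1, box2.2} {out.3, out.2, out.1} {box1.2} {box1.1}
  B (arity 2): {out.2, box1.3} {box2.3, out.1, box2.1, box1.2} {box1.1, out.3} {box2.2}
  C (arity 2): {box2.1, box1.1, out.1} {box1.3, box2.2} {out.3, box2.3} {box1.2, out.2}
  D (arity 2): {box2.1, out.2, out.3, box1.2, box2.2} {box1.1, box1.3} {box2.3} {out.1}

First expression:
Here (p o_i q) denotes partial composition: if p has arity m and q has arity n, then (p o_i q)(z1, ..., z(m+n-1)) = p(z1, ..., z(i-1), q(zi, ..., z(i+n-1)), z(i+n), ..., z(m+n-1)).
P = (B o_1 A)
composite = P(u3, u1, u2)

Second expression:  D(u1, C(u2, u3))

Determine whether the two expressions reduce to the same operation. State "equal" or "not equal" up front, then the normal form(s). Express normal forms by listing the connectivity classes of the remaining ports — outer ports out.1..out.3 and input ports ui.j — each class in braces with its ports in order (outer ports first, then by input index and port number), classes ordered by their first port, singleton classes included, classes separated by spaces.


not equal; the first gives {out.1, out.2, out.3, u2.1, u2.3} {u1.1, u1.2, u1.3, u3.3} {u2.2} {u3.1} {u3.2} and the second {out.1} {out.2, out.3, u1.2, u2.1, u2.2, u3.1} {u1.1, u1.3} {u2.3, u3.2} {u3.3}

Normal form of the first expression: {out.1, out.2, out.3, u2.1, u2.3} {u1.1, u1.2, u1.3, u3.3} {u2.2} {u3.1} {u3.2}
Normal form of the second expression: {out.1} {out.2, out.3, u1.2, u2.1, u2.2, u3.1} {u1.1, u1.3} {u2.3, u3.2} {u3.3}
No match — not equal.


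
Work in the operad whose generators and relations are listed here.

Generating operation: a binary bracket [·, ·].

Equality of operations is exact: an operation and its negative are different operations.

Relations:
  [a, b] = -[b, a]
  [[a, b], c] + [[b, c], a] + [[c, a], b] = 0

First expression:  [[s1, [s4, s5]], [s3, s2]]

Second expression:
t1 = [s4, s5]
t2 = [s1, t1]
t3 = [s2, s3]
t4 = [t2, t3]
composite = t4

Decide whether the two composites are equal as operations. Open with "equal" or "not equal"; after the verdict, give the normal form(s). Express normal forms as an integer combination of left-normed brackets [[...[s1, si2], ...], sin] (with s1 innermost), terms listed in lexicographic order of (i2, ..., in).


not equal: they reduce to -[[[[s1, s4], s5], s2], s3] + [[[[s1, s4], s5], s3], s2] + [[[[s1, s5], s4], s2], s3] - [[[[s1, s5], s4], s3], s2] and [[[[s1, s4], s5], s2], s3] - [[[[s1, s4], s5], s3], s2] - [[[[s1, s5], s4], s2], s3] + [[[[s1, s5], s4], s3], s2]

The first expression reduces to -[[[[s1, s4], s5], s2], s3] + [[[[s1, s4], s5], s3], s2] + [[[[s1, s5], s4], s2], s3] - [[[[s1, s5], s4], s3], s2]
The second expression reduces to [[[[s1, s4], s5], s2], s3] - [[[[s1, s4], s5], s3], s2] - [[[[s1, s5], s4], s2], s3] + [[[[s1, s5], s4], s3], s2]
They disagree, so not equal.


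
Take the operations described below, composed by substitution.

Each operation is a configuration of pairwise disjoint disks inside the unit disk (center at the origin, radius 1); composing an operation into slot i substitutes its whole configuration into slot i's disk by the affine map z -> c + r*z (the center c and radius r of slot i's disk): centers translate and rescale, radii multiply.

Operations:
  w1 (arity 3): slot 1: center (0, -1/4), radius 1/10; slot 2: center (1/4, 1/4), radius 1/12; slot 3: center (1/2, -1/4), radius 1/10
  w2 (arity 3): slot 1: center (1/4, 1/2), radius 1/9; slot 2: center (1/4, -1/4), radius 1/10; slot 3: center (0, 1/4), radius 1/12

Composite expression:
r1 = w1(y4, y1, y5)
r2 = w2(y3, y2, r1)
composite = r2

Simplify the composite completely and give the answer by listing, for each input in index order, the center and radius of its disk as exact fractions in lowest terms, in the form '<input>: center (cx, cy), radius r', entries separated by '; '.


y1: center (1/48, 13/48), radius 1/144; y2: center (1/4, -1/4), radius 1/10; y3: center (1/4, 1/2), radius 1/9; y4: center (0, 11/48), radius 1/120; y5: center (1/24, 11/48), radius 1/120


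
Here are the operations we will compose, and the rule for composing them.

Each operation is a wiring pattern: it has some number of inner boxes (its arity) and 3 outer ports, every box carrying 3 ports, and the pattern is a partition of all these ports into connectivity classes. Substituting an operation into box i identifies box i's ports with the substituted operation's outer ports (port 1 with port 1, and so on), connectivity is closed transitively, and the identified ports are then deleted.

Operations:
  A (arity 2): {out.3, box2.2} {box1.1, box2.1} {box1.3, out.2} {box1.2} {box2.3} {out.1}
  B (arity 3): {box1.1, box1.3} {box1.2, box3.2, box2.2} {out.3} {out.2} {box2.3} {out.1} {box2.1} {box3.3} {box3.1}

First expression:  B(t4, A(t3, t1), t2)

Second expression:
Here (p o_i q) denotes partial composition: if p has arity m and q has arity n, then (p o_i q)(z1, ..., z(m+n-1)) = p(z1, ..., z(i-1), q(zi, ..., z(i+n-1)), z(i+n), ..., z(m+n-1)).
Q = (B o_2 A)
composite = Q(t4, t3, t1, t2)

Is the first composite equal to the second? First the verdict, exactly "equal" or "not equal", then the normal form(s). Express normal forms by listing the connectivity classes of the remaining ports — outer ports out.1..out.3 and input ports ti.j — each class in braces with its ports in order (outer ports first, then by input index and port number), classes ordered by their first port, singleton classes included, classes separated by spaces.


equal; the common form is {out.1} {out.2} {out.3} {t1.1, t3.1} {t1.2} {t1.3} {t2.1} {t2.2, t3.3, t4.2} {t2.3} {t3.2} {t4.1, t4.3}

Reducing the first expression gives {out.1} {out.2} {out.3} {t1.1, t3.1} {t1.2} {t1.3} {t2.1} {t2.2, t3.3, t4.2} {t2.3} {t3.2} {t4.1, t4.3}
Reducing the second expression gives {out.1} {out.2} {out.3} {t1.1, t3.1} {t1.2} {t1.3} {t2.1} {t2.2, t3.3, t4.2} {t2.3} {t3.2} {t4.1, t4.3}
Identical normal forms: equal.


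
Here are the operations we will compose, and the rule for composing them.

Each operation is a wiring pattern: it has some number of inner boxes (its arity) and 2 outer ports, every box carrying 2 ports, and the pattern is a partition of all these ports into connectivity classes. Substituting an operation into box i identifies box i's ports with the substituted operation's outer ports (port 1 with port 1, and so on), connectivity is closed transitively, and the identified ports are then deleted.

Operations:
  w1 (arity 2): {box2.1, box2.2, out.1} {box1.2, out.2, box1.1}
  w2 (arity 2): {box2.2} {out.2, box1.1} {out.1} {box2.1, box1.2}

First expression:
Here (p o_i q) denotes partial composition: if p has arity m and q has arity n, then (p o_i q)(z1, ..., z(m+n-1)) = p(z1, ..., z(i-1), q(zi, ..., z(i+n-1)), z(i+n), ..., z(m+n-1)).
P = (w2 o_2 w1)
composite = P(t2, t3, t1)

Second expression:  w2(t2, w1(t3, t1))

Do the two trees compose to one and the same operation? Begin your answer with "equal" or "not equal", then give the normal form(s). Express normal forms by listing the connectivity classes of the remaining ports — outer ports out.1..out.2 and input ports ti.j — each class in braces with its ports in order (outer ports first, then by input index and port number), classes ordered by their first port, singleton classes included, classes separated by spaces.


equal; the common form is {out.1} {out.2, t2.1} {t1.1, t1.2, t2.2} {t3.1, t3.2}

Normal form of the first expression: {out.1} {out.2, t2.1} {t1.1, t1.2, t2.2} {t3.1, t3.2}
Normal form of the second expression: {out.1} {out.2, t2.1} {t1.1, t1.2, t2.2} {t3.1, t3.2}
One common form — equal.


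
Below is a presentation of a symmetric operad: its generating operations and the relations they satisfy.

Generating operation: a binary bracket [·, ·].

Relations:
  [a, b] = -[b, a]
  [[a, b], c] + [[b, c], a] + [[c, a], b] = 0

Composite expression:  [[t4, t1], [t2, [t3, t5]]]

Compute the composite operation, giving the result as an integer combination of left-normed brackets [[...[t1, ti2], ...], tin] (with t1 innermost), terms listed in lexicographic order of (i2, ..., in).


-[[[[t1, t4], t2], t3], t5] + [[[[t1, t4], t2], t5], t3] + [[[[t1, t4], t3], t5], t2] - [[[[t1, t4], t5], t3], t2]

In the tensor algebra, words opening t1 carry the t1-anchored form.
Composite bracket: [[t4, t1], [t2, [t3, t5]]]
Applying ab - ba throughout gives 16 signed words (2^4 = 16).
The t1-initial words carry the normal form:
  from t1t4t2t3t5, sign -1: term -[[[[t1, t4], t2], t3], t5]
  from t1t4t2t5t3, sign +1: term +[[[[t1, t4], t2], t5], t3]
  from t1t4t3t5t2, sign +1: term +[[[[t1, t4], t3], t5], t2]
  from t1t4t5t3t2, sign -1: term -[[[[t1, t4], t5], t3], t2]


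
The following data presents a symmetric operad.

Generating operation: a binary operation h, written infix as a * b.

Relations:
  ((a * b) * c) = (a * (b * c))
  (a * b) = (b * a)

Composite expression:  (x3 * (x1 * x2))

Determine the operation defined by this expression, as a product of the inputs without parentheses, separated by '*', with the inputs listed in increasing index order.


x1 * x2 * x3


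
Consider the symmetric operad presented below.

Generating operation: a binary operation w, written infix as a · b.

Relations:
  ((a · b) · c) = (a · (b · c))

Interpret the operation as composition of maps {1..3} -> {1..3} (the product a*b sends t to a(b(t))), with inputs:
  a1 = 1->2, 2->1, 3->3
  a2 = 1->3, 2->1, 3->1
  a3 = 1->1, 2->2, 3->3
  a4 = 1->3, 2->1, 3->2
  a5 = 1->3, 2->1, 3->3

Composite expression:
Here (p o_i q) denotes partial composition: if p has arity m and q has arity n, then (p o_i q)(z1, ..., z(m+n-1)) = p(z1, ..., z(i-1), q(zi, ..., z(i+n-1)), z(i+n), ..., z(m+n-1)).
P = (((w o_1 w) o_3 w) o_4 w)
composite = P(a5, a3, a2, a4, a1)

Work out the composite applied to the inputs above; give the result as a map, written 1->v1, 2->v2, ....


(a5 · a3) = 1->3, 2->1, 3->3
(a4 · a1) = 1->1, 2->3, 3->2
(a2 · (a4 · a1)) = 1->3, 2->1, 3->1
((a5 · a3) · (a2 · (a4 · a1))) = 1->3, 2->3, 3->3

1->3, 2->3, 3->3


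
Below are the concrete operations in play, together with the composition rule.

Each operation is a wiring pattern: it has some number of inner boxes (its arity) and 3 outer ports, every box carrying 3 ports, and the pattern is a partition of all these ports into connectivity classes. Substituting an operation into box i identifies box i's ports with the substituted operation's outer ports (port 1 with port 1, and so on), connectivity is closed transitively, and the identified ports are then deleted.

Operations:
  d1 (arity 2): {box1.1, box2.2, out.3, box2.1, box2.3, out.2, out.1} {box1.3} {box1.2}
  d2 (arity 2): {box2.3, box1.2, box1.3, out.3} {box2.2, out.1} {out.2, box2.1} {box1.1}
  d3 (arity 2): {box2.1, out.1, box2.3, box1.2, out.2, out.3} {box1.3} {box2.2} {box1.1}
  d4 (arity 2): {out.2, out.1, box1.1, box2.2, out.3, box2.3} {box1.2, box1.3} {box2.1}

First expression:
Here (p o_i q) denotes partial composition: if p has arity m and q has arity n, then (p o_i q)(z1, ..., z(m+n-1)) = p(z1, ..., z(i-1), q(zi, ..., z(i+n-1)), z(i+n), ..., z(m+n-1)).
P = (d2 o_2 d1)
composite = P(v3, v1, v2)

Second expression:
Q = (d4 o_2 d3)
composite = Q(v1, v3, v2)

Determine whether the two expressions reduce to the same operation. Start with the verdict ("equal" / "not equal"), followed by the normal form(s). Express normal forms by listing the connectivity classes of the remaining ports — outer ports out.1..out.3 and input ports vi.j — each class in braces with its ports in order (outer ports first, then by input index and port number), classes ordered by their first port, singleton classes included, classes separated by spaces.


not equal: they reduce to {out.1, out.2, out.3, v1.1, v2.1, v2.2, v2.3, v3.2, v3.3} {v1.2} {v1.3} {v3.1} and {out.1, out.2, out.3, v1.1, v2.1, v2.3, v3.2} {v1.2, v1.3} {v2.2} {v3.1} {v3.3}

Reducing the first expression gives {out.1, out.2, out.3, v1.1, v2.1, v2.2, v2.3, v3.2, v3.3} {v1.2} {v1.3} {v3.1}
Reducing the second expression gives {out.1, out.2, out.3, v1.1, v2.1, v2.3, v3.2} {v1.2, v1.3} {v2.2} {v3.1} {v3.3}
Different reductions; not equal.


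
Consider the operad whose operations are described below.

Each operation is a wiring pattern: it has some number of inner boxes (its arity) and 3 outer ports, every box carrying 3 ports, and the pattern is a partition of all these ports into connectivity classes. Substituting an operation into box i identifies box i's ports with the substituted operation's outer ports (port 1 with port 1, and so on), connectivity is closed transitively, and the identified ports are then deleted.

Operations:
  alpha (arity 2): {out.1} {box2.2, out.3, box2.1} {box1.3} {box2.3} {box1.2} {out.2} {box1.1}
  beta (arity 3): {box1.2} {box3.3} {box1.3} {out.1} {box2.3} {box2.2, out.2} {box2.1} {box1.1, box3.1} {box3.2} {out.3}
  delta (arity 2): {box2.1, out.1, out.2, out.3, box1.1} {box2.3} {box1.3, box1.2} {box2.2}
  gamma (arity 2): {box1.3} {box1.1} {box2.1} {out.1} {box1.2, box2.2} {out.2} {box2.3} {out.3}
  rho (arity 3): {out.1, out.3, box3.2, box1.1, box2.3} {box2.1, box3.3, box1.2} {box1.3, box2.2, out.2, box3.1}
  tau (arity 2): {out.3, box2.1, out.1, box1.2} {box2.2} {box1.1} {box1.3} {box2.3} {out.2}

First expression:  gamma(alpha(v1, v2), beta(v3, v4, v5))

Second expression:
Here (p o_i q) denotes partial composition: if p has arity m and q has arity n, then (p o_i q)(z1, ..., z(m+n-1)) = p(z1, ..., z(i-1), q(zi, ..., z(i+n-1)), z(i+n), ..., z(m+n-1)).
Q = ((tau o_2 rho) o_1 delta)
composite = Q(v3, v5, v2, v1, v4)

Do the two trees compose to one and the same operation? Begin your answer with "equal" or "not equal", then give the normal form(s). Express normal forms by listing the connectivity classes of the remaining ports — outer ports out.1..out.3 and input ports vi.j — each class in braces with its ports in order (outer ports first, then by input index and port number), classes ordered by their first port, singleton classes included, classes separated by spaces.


In normal form, the first expression is {out.1} {out.2} {out.3} {v1.1} {v1.2} {v1.3} {v2.1, v2.2} {v2.3} {v3.1, v5.1} {v3.2} {v3.3} {v4.1} {v4.2} {v4.3} {v5.2} {v5.3}
In normal form, the second expression is {out.1, out.3, v1.3, v2.1, v3.1, v4.2, v5.1} {out.2} {v1.1, v2.2, v4.3} {v1.2, v2.3, v4.1} {v3.2, v3.3} {v5.2} {v5.3}
They disagree, so not equal.

not equal; first: {out.1} {out.2} {out.3} {v1.1} {v1.2} {v1.3} {v2.1, v2.2} {v2.3} {v3.1, v5.1} {v3.2} {v3.3} {v4.1} {v4.2} {v4.3} {v5.2} {v5.3}; second: {out.1, out.3, v1.3, v2.1, v3.1, v4.2, v5.1} {out.2} {v1.1, v2.2, v4.3} {v1.2, v2.3, v4.1} {v3.2, v3.3} {v5.2} {v5.3}


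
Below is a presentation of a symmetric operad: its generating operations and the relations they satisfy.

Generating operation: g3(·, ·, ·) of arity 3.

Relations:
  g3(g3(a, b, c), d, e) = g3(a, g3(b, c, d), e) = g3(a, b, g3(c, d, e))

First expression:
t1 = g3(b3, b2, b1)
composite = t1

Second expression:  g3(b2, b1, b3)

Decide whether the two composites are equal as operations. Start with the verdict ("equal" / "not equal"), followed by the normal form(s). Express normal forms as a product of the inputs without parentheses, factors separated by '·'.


not equal; first: b3 · b2 · b1; second: b2 · b1 · b3


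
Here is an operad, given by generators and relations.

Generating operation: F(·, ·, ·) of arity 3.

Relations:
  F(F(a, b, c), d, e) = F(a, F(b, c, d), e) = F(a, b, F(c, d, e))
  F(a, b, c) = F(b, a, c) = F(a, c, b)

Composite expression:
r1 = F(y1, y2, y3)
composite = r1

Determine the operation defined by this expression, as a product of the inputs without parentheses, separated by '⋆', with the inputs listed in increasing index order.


y1 ⋆ y2 ⋆ y3

Reordering under F is free, so list the y-inputs canonically.
F(y1, y2, y3) collapses to y1 ⋆ y2 ⋆ y3
commutativity sorts the factors: y1 ⋆ y2 ⋆ y3


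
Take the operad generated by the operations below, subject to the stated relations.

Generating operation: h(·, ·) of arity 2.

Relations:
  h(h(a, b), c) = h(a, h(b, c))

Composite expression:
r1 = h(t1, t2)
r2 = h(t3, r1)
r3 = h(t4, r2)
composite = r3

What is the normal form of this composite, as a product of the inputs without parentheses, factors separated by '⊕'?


Key point: h is associative — brackets drop, the t-order remains.
h(t1, t2) flattens to t1 ⊕ t2
h(t3, h(t1, t2)) flattens to t3 ⊕ t1 ⊕ t2
h(t4, h(t3, h(t1, t2))) flattens to t4 ⊕ t3 ⊕ t1 ⊕ t2

t4 ⊕ t3 ⊕ t1 ⊕ t2


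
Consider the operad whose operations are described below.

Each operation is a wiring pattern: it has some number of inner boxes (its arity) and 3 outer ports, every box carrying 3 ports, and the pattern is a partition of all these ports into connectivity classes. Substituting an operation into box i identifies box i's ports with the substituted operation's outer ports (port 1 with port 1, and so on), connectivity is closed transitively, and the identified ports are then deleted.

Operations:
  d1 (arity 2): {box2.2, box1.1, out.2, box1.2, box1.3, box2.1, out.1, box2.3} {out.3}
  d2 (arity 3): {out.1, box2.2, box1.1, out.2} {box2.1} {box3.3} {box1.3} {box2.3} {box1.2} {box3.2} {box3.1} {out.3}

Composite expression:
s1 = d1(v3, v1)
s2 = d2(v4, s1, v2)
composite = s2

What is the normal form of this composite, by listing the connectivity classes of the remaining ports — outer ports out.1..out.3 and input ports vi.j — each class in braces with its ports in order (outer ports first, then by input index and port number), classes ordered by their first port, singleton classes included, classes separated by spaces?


After gluing at d2, chains via deleted ports link the v-ports.
through d1, on inputs (v3, v1): {out.1, out.2, v1.1, v1.2, v1.3, v3.1, v3.2, v3.3} {out.3} (out.j = stage outer ports)
through d2, on inputs (v4, v3, v1, v2): {out.1, out.2, v1.1, v1.2, v1.3, v3.1, v3.2, v3.3, v4.1} {out.3} {v2.1} {v2.2} {v2.3} {v4.2} {v4.3} (out.j = stage outer ports)

{out.1, out.2, v1.1, v1.2, v1.3, v3.1, v3.2, v3.3, v4.1} {out.3} {v2.1} {v2.2} {v2.3} {v4.2} {v4.3}


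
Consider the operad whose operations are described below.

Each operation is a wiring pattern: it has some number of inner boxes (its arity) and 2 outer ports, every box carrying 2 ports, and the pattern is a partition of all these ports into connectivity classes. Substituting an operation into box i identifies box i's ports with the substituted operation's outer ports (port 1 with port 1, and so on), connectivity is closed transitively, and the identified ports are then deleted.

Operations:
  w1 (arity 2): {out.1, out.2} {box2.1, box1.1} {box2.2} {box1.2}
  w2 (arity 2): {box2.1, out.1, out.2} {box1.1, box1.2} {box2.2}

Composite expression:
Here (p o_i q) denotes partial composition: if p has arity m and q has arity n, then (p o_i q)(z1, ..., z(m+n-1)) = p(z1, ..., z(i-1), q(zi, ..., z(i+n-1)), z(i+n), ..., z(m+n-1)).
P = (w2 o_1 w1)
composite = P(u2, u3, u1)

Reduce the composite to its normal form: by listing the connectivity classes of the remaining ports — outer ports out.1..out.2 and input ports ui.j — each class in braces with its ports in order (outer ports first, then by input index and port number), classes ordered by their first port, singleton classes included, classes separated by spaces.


{out.1, out.2, u1.1} {u1.2} {u2.1, u3.1} {u2.2} {u3.2}

After gluing at w2, chains via deleted ports link the u-ports.
through w1, on inputs (u2, u3): {out.1, out.2} {u2.1, u3.1} {u2.2} {u3.2} (out.j = stage outer ports)
through w2, on inputs (u2, u3, u1): {out.1, out.2, u1.1} {u1.2} {u2.1, u3.1} {u2.2} {u3.2} (out.j = stage outer ports)


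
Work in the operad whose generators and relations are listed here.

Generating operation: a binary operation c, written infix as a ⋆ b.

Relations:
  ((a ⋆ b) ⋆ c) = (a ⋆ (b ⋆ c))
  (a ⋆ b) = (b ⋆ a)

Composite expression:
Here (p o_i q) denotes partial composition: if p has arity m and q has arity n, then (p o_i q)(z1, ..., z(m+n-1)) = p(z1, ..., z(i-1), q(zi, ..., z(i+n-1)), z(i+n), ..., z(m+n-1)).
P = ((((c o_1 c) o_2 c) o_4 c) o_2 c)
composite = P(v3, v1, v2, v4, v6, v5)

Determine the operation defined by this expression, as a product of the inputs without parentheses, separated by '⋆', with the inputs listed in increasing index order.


v1 ⋆ v2 ⋆ v3 ⋆ v4 ⋆ v5 ⋆ v6

Both nesting and order wash out for c; what remains is which v's occur.
(v1 ⋆ v2) linearizes to v1 ⋆ v2
((v1 ⋆ v2) ⋆ v4) linearizes to v1 ⋆ v2 ⋆ v4
(v3 ⋆ ((v1 ⋆ v2) ⋆ v4)) linearizes to v3 ⋆ v1 ⋆ v2 ⋆ v4
(v6 ⋆ v5) linearizes to v6 ⋆ v5
((v3 ⋆ ((v1 ⋆ v2) ⋆ v4)) ⋆ (v6 ⋆ v5)) linearizes to v3 ⋆ v1 ⋆ v2 ⋆ v4 ⋆ v6 ⋆ v5
reordering the factors by index: v1 ⋆ v2 ⋆ v3 ⋆ v4 ⋆ v5 ⋆ v6


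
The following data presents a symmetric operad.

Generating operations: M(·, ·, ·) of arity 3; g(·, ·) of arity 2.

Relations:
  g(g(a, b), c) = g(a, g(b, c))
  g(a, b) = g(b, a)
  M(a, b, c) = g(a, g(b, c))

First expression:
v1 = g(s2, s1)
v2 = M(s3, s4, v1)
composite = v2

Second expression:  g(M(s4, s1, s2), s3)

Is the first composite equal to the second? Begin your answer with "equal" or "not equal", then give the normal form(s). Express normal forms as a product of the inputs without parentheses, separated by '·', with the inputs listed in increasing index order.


equal: each reduces to s1 · s2 · s3 · s4

The first composite normalizes to s1 · s2 · s3 · s4
The second composite normalizes to s1 · s2 · s3 · s4
The forms coincide; equal.


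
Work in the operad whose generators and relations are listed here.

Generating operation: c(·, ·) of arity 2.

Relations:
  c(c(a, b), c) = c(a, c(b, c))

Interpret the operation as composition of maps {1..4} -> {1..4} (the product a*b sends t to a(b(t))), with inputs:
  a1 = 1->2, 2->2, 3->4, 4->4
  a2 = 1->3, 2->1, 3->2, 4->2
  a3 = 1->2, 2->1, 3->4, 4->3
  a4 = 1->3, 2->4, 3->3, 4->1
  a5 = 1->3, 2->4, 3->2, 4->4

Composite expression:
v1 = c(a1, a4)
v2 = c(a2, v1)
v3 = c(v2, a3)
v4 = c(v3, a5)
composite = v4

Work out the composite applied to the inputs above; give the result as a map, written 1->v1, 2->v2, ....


c(a1, a4) = 1->4, 2->4, 3->4, 4->2
c(a2, c(a1, a4)) = 1->2, 2->2, 3->2, 4->1
c(c(a2, c(a1, a4)), a3) = 1->2, 2->2, 3->1, 4->2
c(c(c(a2, c(a1, a4)), a3), a5) = 1->1, 2->2, 3->2, 4->2

1->1, 2->2, 3->2, 4->2


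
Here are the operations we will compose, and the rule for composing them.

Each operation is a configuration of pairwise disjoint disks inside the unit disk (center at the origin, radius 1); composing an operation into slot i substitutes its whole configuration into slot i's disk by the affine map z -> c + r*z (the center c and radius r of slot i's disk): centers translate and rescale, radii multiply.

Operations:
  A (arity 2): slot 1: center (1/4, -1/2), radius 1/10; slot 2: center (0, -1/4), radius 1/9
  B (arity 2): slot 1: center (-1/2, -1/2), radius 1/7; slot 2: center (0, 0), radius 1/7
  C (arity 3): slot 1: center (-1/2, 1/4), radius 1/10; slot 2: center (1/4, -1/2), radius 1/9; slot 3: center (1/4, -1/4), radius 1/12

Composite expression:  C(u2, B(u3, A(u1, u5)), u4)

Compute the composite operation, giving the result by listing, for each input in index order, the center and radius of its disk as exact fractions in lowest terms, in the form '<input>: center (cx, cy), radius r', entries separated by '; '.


u1: center (16/63, -32/63), radius 1/630; u2: center (-1/2, 1/4), radius 1/10; u3: center (7/36, -5/9), radius 1/63; u4: center (1/4, -1/4), radius 1/12; u5: center (1/4, -127/252), radius 1/567

Below C, radii multiply path by path; the u-disk centers shift.
tracing u2 down its 1-map path: center (-1/2, 1/4), radius 1/10
tracing u3 down its 2-map path: center (7/36, -5/9), radius 1/63
tracing u1 down its 3-map path: center (16/63, -32/63), radius 1/630
tracing u5 down its 3-map path: center (1/4, -127/252), radius 1/567
tracing u4 down its 1-map path: center (1/4, -1/4), radius 1/12


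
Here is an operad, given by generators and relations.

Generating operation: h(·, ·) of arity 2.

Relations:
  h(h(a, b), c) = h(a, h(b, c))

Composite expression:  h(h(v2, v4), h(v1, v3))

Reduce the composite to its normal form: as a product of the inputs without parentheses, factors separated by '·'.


Every regrouping of h is equal, so read the v-inputs in written order.
h(v2, v4) flattens to v2 · v4
h(v1, v3) flattens to v1 · v3
h(h(v2, v4), h(v1, v3)) flattens to v2 · v4 · v1 · v3

v2 · v4 · v1 · v3


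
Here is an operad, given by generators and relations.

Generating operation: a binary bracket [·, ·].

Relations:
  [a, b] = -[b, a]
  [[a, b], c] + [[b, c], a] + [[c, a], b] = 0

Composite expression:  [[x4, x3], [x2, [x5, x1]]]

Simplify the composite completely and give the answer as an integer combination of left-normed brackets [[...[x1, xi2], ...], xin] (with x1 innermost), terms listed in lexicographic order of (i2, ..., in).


[[[[x1, x5], x2], x3], x4] - [[[[x1, x5], x2], x4], x3]

Skip Jacobi rewriting: expand, keep x1-initial words, read off terms.
Composite bracket: [[x4, x3], [x2, [x5, x1]]]
Applying ab - ba throughout gives 16 signed words (2^4 = 16).
Only words starting with x1 matter:
  sign of x1x5x2x3x4 is +1, so it contributes +[[[[x1, x5], x2], x3], x4]
  sign of x1x5x2x4x3 is -1, so it contributes -[[[[x1, x5], x2], x4], x3]


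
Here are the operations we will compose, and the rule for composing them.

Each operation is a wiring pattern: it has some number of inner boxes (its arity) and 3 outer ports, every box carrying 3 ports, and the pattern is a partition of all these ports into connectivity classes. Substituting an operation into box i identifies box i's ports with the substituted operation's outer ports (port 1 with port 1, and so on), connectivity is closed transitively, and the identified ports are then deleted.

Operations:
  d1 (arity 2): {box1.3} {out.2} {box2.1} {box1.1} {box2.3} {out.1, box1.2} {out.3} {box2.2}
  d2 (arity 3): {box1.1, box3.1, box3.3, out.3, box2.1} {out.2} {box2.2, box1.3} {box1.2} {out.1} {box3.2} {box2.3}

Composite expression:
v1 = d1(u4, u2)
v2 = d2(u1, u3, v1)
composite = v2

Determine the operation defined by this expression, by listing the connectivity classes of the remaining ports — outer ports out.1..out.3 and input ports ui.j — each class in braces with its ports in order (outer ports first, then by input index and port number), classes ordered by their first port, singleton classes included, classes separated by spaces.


{out.1} {out.2} {out.3, u1.1, u3.1, u4.2} {u1.2} {u1.3, u3.2} {u2.1} {u2.2} {u2.3} {u3.3} {u4.1} {u4.3}


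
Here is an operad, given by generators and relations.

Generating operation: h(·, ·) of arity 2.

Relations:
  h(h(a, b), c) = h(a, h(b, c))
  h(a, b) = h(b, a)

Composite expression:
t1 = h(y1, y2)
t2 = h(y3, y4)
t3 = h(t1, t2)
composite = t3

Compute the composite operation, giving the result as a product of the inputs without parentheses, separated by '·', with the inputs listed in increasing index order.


y1 · y2 · y3 · y4

Any arrangement under h is one operation, so sort the y-inputs.
h(y1, y2) unparenthesizes to y1 · y2
h(y3, y4) unparenthesizes to y3 · y4
h(h(y1, y2), h(y3, y4)) unparenthesizes to y1 · y2 · y3 · y4
sorting the factors by input index: y1 · y2 · y3 · y4
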